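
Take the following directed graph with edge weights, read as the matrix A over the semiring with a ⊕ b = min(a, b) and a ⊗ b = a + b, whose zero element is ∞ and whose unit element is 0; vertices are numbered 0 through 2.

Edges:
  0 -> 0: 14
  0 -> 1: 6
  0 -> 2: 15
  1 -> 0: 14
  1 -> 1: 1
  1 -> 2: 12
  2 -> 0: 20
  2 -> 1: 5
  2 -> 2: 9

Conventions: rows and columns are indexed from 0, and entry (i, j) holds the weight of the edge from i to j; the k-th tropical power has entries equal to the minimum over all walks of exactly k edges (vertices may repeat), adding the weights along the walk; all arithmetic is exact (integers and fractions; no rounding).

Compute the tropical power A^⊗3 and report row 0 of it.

A^⊗2:
  [20, 7, 18]
  [15, 2, 13]
  [19, 6, 17]
A^⊗3:
  [21, 8, 19]
  [16, 3, 14]
  [20, 7, 18]
Answer: row 0 of A^⊗3 = [21, 8, 19]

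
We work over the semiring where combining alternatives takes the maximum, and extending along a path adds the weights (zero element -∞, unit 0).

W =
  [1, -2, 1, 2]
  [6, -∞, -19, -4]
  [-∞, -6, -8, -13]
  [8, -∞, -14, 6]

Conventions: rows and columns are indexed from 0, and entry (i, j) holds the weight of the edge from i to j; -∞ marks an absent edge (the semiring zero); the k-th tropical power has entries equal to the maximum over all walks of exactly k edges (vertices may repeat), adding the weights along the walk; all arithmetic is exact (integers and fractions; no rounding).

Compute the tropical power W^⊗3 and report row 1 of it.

W^⊗2:
  [10, -1, 2, 8]
  [7, 4, 7, 8]
  [0, -14, -16, -7]
  [14, 6, 9, 12]
W^⊗3:
  [16, 8, 11, 14]
  [16, 5, 8, 14]
  [1, -2, 1, 2]
  [20, 12, 15, 18]
Answer: row 1 of W^⊗3 = [16, 5, 8, 14]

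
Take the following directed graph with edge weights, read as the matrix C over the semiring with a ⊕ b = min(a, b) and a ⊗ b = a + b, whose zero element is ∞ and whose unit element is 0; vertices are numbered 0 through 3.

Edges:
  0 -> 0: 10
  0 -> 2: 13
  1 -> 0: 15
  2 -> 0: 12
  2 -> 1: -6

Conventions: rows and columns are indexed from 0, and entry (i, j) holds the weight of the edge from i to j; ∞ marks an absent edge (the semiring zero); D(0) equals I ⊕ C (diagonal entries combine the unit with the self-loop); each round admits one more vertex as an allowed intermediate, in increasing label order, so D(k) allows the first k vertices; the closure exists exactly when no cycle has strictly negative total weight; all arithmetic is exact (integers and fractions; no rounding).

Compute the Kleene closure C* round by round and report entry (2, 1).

D(0):
  [0, ∞, 13, ∞]
  [15, 0, ∞, ∞]
  [12, -6, 0, ∞]
  [∞, ∞, ∞, 0]
D(1):
  [0, ∞, 13, ∞]
  [15, 0, 28, ∞]
  [12, -6, 0, ∞]
  [∞, ∞, ∞, 0]
D(2):
  [0, ∞, 13, ∞]
  [15, 0, 28, ∞]
  [9, -6, 0, ∞]
  [∞, ∞, ∞, 0]
D(3):
  [0, 7, 13, ∞]
  [15, 0, 28, ∞]
  [9, -6, 0, ∞]
  [∞, ∞, ∞, 0]
D(4):
  [0, 7, 13, ∞]
  [15, 0, 28, ∞]
  [9, -6, 0, ∞]
  [∞, ∞, ∞, 0]
Answer: C*[2][1] = -6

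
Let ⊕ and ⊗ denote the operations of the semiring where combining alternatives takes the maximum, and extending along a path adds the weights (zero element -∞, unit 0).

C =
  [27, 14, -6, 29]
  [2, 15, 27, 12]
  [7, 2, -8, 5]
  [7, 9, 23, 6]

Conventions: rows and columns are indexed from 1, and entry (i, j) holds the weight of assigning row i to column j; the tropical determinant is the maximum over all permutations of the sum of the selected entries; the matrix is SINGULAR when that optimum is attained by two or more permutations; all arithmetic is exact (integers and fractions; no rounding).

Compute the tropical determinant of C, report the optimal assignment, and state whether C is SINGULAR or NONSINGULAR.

σ = (1, 2, 3, 4): 27 + 15 + (-8) + 6 = 40
σ = (1, 2, 4, 3): 27 + 15 + 5 + 23 = 70
σ = (1, 3, 2, 4): 27 + 27 + 2 + 6 = 62
σ = (1, 3, 4, 2): 27 + 27 + 5 + 9 = 68
σ = (1, 4, 2, 3): 27 + 12 + 2 + 23 = 64
σ = (1, 4, 3, 2): 27 + 12 + (-8) + 9 = 40
σ = (2, 1, 3, 4): 14 + 2 + (-8) + 6 = 14
σ = (2, 1, 4, 3): 14 + 2 + 5 + 23 = 44
σ = (2, 3, 1, 4): 14 + 27 + 7 + 6 = 54
σ = (2, 3, 4, 1): 14 + 27 + 5 + 7 = 53
σ = (2, 4, 1, 3): 14 + 12 + 7 + 23 = 56
σ = (2, 4, 3, 1): 14 + 12 + (-8) + 7 = 25
σ = (3, 1, 2, 4): (-6) + 2 + 2 + 6 = 4
σ = (3, 1, 4, 2): (-6) + 2 + 5 + 9 = 10
σ = (3, 2, 1, 4): (-6) + 15 + 7 + 6 = 22
σ = (3, 2, 4, 1): (-6) + 15 + 5 + 7 = 21
σ = (3, 4, 1, 2): (-6) + 12 + 7 + 9 = 22
σ = (3, 4, 2, 1): (-6) + 12 + 2 + 7 = 15
σ = (4, 1, 2, 3): 29 + 2 + 2 + 23 = 56
σ = (4, 1, 3, 2): 29 + 2 + (-8) + 9 = 32
σ = (4, 2, 1, 3): 29 + 15 + 7 + 23 = 74
σ = (4, 2, 3, 1): 29 + 15 + (-8) + 7 = 43
σ = (4, 3, 1, 2): 29 + 27 + 7 + 9 = 72
σ = (4, 3, 2, 1): 29 + 27 + 2 + 7 = 65
Optimal value attained by: σ = (4, 2, 1, 3).
Answer: det⊕(C) = 74; verdict: NONSINGULAR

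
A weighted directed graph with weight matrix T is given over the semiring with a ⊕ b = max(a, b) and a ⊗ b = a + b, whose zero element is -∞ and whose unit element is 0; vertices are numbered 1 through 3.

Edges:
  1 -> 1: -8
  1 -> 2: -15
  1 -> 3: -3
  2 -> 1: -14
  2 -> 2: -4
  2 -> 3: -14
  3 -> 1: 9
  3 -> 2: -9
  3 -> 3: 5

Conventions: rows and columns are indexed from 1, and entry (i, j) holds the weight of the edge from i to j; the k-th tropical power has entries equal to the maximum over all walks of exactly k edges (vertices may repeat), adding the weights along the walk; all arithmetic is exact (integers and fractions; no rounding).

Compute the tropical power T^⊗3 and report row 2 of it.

T^⊗2:
  [6, -12, 2]
  [-5, -8, -9]
  [14, -4, 10]
T^⊗3:
  [11, -7, 7]
  [0, -12, -4]
  [19, 1, 15]
Answer: row 2 of T^⊗3 = [0, -12, -4]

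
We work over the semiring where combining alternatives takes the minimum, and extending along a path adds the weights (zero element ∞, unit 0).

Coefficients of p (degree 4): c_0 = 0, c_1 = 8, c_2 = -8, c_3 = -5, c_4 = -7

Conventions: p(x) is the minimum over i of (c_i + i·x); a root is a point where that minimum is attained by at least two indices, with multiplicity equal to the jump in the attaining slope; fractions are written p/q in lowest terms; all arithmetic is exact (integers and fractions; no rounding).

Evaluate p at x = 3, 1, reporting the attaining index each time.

p(3) = min(0+0·3=0, 8+1·3=11, -8+2·3=-2, -5+3·3=4, -7+4·3=5) = -2 (attained by i=2)
p(1) = min(0+0·1=0, 8+1·1=9, -8+2·1=-6, -5+3·1=-2, -7+4·1=-3) = -6 (attained by i=2)
Answer: p(3) = -2; p(1) = -6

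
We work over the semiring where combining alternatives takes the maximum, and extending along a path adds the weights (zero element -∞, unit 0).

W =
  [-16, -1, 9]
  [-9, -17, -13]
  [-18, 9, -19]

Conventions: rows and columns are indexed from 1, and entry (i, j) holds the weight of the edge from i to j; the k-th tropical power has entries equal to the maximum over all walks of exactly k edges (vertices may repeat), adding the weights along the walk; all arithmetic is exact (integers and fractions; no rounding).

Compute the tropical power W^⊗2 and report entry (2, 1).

W^⊗2:
  [-9, 18, -7]
  [-25, -4, 0]
  [0, -8, -4]
Key observation: the optimum is the walk 2->1->1, with weight (-9) + (-16) = -25.
Optimal value attained by: walk 2->1->1.
Answer: (W^⊗2)[2][1] = -25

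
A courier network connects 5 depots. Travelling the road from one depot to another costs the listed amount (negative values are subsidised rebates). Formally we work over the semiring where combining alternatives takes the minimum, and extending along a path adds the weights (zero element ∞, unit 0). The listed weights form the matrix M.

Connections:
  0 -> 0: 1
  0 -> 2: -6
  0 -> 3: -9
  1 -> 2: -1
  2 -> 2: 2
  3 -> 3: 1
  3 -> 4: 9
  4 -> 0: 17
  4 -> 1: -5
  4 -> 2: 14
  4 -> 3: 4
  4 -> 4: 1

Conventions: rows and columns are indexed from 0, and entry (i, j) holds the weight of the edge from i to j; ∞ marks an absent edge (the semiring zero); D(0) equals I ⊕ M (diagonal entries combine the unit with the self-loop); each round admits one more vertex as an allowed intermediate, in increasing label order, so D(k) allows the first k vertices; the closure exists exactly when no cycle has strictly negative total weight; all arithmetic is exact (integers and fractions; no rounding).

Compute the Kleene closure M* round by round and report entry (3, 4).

D(0):
  [0, ∞, -6, -9, ∞]
  [∞, 0, -1, ∞, ∞]
  [∞, ∞, 0, ∞, ∞]
  [∞, ∞, ∞, 0, 9]
  [17, -5, 14, 4, 0]
D(1):
  [0, ∞, -6, -9, ∞]
  [∞, 0, -1, ∞, ∞]
  [∞, ∞, 0, ∞, ∞]
  [∞, ∞, ∞, 0, 9]
  [17, -5, 11, 4, 0]
D(2):
  [0, ∞, -6, -9, ∞]
  [∞, 0, -1, ∞, ∞]
  [∞, ∞, 0, ∞, ∞]
  [∞, ∞, ∞, 0, 9]
  [17, -5, -6, 4, 0]
D(3):
  [0, ∞, -6, -9, ∞]
  [∞, 0, -1, ∞, ∞]
  [∞, ∞, 0, ∞, ∞]
  [∞, ∞, ∞, 0, 9]
  [17, -5, -6, 4, 0]
D(4):
  [0, ∞, -6, -9, 0]
  [∞, 0, -1, ∞, ∞]
  [∞, ∞, 0, ∞, ∞]
  [∞, ∞, ∞, 0, 9]
  [17, -5, -6, 4, 0]
D(5):
  [0, -5, -6, -9, 0]
  [∞, 0, -1, ∞, ∞]
  [∞, ∞, 0, ∞, ∞]
  [26, 4, 3, 0, 9]
  [17, -5, -6, 4, 0]
Answer: M*[3][4] = 9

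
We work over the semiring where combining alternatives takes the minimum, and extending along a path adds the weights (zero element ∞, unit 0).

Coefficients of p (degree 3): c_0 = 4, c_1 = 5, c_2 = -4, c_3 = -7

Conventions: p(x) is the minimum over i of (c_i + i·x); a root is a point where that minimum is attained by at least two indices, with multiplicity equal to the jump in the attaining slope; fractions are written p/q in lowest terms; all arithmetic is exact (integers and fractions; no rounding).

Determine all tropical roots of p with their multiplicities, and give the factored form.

hull edge (i=0, c=4) to (i=2, c=-4): slope -4, span 2
hull edge (i=2, c=-4) to (i=3, c=-7): slope -3, span 1
Factored form: p(x) = -7 ⊗ (x ⊕ 3) ⊗ (x ⊕ 4) ⊗ (x ⊕ 4)
Answer: roots = 3 (mult 1), 4 (mult 2)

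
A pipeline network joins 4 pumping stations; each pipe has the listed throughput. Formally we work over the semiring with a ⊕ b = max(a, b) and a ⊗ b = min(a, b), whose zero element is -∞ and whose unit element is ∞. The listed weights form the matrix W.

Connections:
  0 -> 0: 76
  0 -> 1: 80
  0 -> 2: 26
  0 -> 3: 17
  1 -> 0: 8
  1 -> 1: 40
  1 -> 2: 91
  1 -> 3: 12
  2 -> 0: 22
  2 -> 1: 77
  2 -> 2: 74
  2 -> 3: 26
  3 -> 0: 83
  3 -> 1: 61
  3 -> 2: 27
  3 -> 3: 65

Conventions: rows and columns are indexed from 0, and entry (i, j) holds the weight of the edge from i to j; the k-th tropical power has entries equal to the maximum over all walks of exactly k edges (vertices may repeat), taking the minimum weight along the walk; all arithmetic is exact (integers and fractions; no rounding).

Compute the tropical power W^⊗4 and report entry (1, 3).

W^⊗2:
  [76, 76, 80, 26]
  [22, 77, 74, 26]
  [26, 74, 77, 26]
  [76, 80, 61, 65]
W^⊗3:
  [76, 77, 76, 26]
  [26, 74, 77, 26]
  [26, 77, 74, 26]
  [76, 76, 80, 65]
W^⊗4:
  [76, 76, 77, 26]
  [26, 77, 74, 26]
  [26, 74, 77, 26]
  [76, 77, 76, 65]
Key observation: the optimum is the walk 1->1->1->2->3, with weight 40 min 40 min 91 min 26 = 26.
Optimal value attained by: walk 1->1->1->2->3.
Answer: (W^⊗4)[1][3] = 26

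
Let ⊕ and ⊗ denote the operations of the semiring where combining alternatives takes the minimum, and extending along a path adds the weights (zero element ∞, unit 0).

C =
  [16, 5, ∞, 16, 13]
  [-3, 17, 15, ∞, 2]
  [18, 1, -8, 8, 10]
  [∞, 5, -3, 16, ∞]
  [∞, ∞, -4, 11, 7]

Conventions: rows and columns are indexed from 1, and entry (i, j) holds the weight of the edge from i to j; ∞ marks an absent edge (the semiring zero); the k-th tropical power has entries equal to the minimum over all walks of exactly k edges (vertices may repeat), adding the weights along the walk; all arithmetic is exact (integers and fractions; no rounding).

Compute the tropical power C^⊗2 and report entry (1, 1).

C^⊗2:
  [2, 21, 9, 24, 7]
  [13, 2, -2, 13, 9]
  [-2, -7, -16, 0, 2]
  [2, -2, -11, 5, 7]
  [14, -3, -12, 4, 6]
Key observation: the optimum is the walk 1->2->1, with weight 5 + (-3) = 2.
Optimal value attained by: walk 1->2->1.
Answer: (C^⊗2)[1][1] = 2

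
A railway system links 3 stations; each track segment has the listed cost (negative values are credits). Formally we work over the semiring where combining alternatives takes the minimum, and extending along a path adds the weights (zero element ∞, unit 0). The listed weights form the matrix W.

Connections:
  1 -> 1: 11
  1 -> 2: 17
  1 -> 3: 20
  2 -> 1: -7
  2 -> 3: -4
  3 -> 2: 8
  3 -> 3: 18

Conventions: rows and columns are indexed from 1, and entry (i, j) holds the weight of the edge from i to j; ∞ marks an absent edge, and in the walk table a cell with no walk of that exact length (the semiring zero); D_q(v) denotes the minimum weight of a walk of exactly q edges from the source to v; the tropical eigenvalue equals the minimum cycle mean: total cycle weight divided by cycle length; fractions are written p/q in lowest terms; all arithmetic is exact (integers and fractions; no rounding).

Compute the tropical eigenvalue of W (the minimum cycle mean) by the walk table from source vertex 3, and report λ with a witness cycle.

q=0: [∞, ∞, 0]
q=1: [∞, 8, 18]
q=2: [1, 26, 4]
q=3: [12, 12, 21]
Optimal cycle mean attained by: cycle 2->3->2, total (-4) + 8, length 2.
Answer: λ = 2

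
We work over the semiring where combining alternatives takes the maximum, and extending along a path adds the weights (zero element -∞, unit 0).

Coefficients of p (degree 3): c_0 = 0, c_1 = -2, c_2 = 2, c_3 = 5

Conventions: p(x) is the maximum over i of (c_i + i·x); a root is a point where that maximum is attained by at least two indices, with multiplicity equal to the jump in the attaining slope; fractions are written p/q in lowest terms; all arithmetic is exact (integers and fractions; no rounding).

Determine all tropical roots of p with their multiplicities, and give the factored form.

hull edge (i=0, c=0) to (i=3, c=5): slope 5/3, span 3
Factored form: p(x) = 5 ⊗ (x ⊕ (-5/3)) ⊗ (x ⊕ (-5/3)) ⊗ (x ⊕ (-5/3))
Answer: roots = -5/3 (mult 3)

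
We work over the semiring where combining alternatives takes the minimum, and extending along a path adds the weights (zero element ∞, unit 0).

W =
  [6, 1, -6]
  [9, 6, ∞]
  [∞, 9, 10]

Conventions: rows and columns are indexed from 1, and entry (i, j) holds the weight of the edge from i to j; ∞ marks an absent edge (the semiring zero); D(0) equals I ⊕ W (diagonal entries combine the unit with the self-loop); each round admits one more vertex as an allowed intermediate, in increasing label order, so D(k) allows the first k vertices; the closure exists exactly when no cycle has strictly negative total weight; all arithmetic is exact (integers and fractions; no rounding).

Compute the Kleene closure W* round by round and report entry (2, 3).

D(0):
  [0, 1, -6]
  [9, 0, ∞]
  [∞, 9, 0]
D(1):
  [0, 1, -6]
  [9, 0, 3]
  [∞, 9, 0]
D(2):
  [0, 1, -6]
  [9, 0, 3]
  [18, 9, 0]
D(3):
  [0, 1, -6]
  [9, 0, 3]
  [18, 9, 0]
Answer: W*[2][3] = 3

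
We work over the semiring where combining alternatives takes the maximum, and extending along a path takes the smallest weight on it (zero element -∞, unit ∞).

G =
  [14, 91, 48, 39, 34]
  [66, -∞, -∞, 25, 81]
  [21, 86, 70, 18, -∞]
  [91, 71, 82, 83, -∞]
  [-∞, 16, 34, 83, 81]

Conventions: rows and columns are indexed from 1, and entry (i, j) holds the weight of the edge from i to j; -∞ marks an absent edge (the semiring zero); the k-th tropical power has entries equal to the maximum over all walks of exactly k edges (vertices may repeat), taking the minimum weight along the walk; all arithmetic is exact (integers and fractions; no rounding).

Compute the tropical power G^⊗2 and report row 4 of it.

G^⊗2:
  [66, 48, 48, 39, 81]
  [25, 66, 48, 81, 81]
  [66, 70, 70, 25, 81]
  [83, 91, 82, 83, 71]
  [83, 71, 82, 83, 81]
Answer: row 4 of G^⊗2 = [83, 91, 82, 83, 71]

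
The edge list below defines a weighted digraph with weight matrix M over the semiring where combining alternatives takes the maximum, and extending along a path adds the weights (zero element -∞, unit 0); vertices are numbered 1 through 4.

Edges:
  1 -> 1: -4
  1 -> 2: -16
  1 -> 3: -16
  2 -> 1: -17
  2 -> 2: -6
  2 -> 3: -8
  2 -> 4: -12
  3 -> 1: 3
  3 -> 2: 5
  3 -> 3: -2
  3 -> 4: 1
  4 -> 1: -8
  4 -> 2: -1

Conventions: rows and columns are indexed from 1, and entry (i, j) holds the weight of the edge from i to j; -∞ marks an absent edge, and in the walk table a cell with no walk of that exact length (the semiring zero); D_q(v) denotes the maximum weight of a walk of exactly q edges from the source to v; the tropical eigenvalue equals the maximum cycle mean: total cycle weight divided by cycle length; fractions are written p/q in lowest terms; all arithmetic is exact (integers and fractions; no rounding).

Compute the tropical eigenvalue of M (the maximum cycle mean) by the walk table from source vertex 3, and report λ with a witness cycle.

q=0: [-∞, -∞, 0, -∞]
q=1: [3, 5, -2, 1]
q=2: [1, 3, -3, -1]
q=3: [0, 2, -5, -2]
q=4: [-2, 0, -6, -4]
Optimal cycle mean attained by: cycle 2->3->2, total (-8) + 5, length 2.
Answer: λ = -3/2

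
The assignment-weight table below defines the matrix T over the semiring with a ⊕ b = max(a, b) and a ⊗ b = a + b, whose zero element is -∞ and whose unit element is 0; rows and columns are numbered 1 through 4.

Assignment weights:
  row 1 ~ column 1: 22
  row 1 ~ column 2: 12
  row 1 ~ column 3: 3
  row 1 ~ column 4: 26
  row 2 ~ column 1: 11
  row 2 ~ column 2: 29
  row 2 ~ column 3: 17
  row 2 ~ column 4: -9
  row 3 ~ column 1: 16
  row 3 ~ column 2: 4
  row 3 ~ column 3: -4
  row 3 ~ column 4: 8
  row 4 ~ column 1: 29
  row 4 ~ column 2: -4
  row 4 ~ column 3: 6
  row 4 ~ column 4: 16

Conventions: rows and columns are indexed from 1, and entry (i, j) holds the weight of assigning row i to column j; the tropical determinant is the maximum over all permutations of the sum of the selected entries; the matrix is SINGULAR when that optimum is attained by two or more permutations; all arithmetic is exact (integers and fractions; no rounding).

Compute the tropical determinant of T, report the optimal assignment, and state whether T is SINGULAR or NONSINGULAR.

σ = (1, 2, 3, 4): 22 + 29 + (-4) + 16 = 63
σ = (1, 2, 4, 3): 22 + 29 + 8 + 6 = 65
σ = (1, 3, 2, 4): 22 + 17 + 4 + 16 = 59
σ = (1, 3, 4, 2): 22 + 17 + 8 + (-4) = 43
σ = (1, 4, 2, 3): 22 + (-9) + 4 + 6 = 23
σ = (1, 4, 3, 2): 22 + (-9) + (-4) + (-4) = 5
σ = (2, 1, 3, 4): 12 + 11 + (-4) + 16 = 35
σ = (2, 1, 4, 3): 12 + 11 + 8 + 6 = 37
σ = (2, 3, 1, 4): 12 + 17 + 16 + 16 = 61
σ = (2, 3, 4, 1): 12 + 17 + 8 + 29 = 66
σ = (2, 4, 1, 3): 12 + (-9) + 16 + 6 = 25
σ = (2, 4, 3, 1): 12 + (-9) + (-4) + 29 = 28
σ = (3, 1, 2, 4): 3 + 11 + 4 + 16 = 34
σ = (3, 1, 4, 2): 3 + 11 + 8 + (-4) = 18
σ = (3, 2, 1, 4): 3 + 29 + 16 + 16 = 64
σ = (3, 2, 4, 1): 3 + 29 + 8 + 29 = 69
σ = (3, 4, 1, 2): 3 + (-9) + 16 + (-4) = 6
σ = (3, 4, 2, 1): 3 + (-9) + 4 + 29 = 27
σ = (4, 1, 2, 3): 26 + 11 + 4 + 6 = 47
σ = (4, 1, 3, 2): 26 + 11 + (-4) + (-4) = 29
σ = (4, 2, 1, 3): 26 + 29 + 16 + 6 = 77
σ = (4, 2, 3, 1): 26 + 29 + (-4) + 29 = 80
σ = (4, 3, 1, 2): 26 + 17 + 16 + (-4) = 55
σ = (4, 3, 2, 1): 26 + 17 + 4 + 29 = 76
Optimal value attained by: σ = (4, 2, 3, 1).
Answer: det⊕(T) = 80; verdict: NONSINGULAR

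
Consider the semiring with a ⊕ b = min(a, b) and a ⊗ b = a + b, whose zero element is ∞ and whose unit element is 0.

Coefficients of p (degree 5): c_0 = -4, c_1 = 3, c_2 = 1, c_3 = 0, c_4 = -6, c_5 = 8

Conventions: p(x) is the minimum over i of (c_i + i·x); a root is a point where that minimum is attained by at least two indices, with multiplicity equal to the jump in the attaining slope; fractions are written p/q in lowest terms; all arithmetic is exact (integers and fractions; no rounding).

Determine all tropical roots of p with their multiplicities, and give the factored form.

hull edge (i=0, c=-4) to (i=4, c=-6): slope -1/2, span 4
hull edge (i=4, c=-6) to (i=5, c=8): slope 14, span 1
Factored form: p(x) = 8 ⊗ (x ⊕ (-14)) ⊗ (x ⊕ 1/2) ⊗ (x ⊕ 1/2) ⊗ (x ⊕ 1/2) ⊗ (x ⊕ 1/2)
Answer: roots = -14 (mult 1), 1/2 (mult 4)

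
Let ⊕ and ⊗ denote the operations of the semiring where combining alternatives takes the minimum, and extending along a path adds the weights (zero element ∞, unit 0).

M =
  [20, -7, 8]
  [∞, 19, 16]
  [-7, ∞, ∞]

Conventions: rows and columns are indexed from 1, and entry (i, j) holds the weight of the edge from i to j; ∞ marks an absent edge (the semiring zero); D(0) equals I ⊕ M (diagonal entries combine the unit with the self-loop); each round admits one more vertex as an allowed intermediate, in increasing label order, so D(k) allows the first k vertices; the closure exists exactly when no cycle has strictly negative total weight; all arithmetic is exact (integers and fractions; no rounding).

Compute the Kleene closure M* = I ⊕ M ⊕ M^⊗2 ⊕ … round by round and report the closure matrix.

D(0):
  [0, -7, 8]
  [∞, 0, 16]
  [-7, ∞, 0]
D(1):
  [0, -7, 8]
  [∞, 0, 16]
  [-7, -14, 0]
D(2):
  [0, -7, 8]
  [∞, 0, 16]
  [-7, -14, 0]
D(3):
  [0, -7, 8]
  [9, 0, 16]
  [-7, -14, 0]
Answer: M* = [[0, -7, 8], [9, 0, 16], [-7, -14, 0]]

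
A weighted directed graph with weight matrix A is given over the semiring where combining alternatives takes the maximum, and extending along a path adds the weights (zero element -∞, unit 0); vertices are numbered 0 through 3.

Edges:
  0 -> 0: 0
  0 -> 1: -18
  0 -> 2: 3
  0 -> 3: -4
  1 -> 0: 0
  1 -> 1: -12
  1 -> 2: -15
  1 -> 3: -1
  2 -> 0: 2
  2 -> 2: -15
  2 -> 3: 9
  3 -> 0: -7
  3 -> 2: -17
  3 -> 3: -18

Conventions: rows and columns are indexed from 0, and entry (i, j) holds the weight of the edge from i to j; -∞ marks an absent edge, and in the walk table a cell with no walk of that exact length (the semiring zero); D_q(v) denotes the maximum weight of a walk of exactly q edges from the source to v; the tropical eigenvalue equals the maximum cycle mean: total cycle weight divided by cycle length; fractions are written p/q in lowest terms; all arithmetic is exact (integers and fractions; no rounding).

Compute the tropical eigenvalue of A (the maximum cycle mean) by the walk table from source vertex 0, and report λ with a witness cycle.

q=0: [0, -∞, -∞, -∞]
q=1: [0, -18, 3, -4]
q=2: [5, -18, 3, 12]
q=3: [5, -13, 8, 12]
q=4: [10, -13, 8, 17]
Optimal cycle mean attained by: cycle 0->2->0, total 3 + 2, length 2.
Answer: λ = 5/2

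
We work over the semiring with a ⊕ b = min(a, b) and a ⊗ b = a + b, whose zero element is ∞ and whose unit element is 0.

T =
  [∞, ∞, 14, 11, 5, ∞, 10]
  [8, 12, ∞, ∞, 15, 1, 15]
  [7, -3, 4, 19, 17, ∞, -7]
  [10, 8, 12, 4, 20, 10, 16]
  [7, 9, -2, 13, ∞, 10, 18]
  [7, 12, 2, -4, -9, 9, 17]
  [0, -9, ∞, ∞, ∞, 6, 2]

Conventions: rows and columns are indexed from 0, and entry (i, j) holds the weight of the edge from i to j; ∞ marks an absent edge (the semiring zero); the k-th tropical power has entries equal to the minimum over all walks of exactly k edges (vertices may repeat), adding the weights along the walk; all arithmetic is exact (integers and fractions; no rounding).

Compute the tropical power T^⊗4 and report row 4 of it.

T^⊗2:
  [10, 1, 3, 15, 31, 15, 7]
  [8, 6, 3, -3, -8, 10, 17]
  [-7, -16, 8, 18, 12, -2, -5]
  [14, 7, 12, 6, 1, 9, 5]
  [5, -5, 2, 6, 1, 10, -9]
  [-2, -1, -11, 0, 0, 1, -5]
  [-1, -7, 8, 2, -3, -8, 4]
T^⊗3:
  [7, -2, 7, 11, 6, 2, -4]
  [-1, 0, -10, 1, 1, 2, -4]
  [-8, -14, 0, -6, -11, -15, -3]
  [5, -4, -1, 5, 0, 8, 5]
  [-9, -18, -1, 6, 1, -4, -7]
  [-5, -14, -7, -3, -8, 0, -18]
  [-1, -5, -6, -12, -17, -6, 1]
T^⊗4:
  [-4, -13, 4, -2, -7, -1, -2]
  [-4, -13, -6, -2, -7, 1, -17]
  [-8, -12, -13, -19, -24, -13, -7]
  [4, -4, -2, 4, -1, -3, -8]
  [-10, -16, -2, -8, -13, -17, -8]
  [-18, -27, -10, -4, -9, -13, -16]
  [-10, -9, -19, -10, -15, -7, -13]
Answer: row 4 of T^⊗4 = [-10, -16, -2, -8, -13, -17, -8]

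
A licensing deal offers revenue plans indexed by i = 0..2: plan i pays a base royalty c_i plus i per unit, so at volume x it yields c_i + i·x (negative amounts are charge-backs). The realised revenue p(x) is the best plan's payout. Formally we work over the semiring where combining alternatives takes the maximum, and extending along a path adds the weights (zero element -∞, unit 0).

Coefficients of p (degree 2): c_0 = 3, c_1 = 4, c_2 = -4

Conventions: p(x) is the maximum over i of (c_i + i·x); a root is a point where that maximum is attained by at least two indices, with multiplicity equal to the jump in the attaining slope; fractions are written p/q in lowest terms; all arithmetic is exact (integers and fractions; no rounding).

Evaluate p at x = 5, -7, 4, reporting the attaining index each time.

p(5) = max(3+0·5=3, 4+1·5=9, -4+2·5=6) = 9 (attained by i=1)
p(-7) = max(3+0·(-7)=3, 4+1·(-7)=-3, -4+2·(-7)=-18) = 3 (attained by i=0)
p(4) = max(3+0·4=3, 4+1·4=8, -4+2·4=4) = 8 (attained by i=1)
Answer: p(5) = 9; p(-7) = 3; p(4) = 8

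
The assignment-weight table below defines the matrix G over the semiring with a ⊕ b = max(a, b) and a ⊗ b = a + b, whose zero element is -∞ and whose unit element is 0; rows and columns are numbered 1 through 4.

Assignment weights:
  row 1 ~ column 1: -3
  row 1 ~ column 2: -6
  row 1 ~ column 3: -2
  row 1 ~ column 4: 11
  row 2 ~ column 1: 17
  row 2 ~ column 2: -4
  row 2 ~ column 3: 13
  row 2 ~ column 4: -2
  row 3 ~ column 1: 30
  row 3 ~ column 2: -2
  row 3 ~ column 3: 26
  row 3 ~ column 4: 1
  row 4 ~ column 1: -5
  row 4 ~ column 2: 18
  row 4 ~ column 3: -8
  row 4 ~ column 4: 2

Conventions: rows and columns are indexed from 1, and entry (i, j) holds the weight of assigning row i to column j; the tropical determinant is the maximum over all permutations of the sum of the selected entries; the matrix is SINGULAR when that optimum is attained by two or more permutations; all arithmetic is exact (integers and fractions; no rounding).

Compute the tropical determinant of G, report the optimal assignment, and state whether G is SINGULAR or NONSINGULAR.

σ = (1, 2, 3, 4): (-3) + (-4) + 26 + 2 = 21
σ = (1, 2, 4, 3): (-3) + (-4) + 1 + (-8) = -14
σ = (1, 3, 2, 4): (-3) + 13 + (-2) + 2 = 10
σ = (1, 3, 4, 2): (-3) + 13 + 1 + 18 = 29
σ = (1, 4, 2, 3): (-3) + (-2) + (-2) + (-8) = -15
σ = (1, 4, 3, 2): (-3) + (-2) + 26 + 18 = 39
σ = (2, 1, 3, 4): (-6) + 17 + 26 + 2 = 39
σ = (2, 1, 4, 3): (-6) + 17 + 1 + (-8) = 4
σ = (2, 3, 1, 4): (-6) + 13 + 30 + 2 = 39
σ = (2, 3, 4, 1): (-6) + 13 + 1 + (-5) = 3
σ = (2, 4, 1, 3): (-6) + (-2) + 30 + (-8) = 14
σ = (2, 4, 3, 1): (-6) + (-2) + 26 + (-5) = 13
σ = (3, 1, 2, 4): (-2) + 17 + (-2) + 2 = 15
σ = (3, 1, 4, 2): (-2) + 17 + 1 + 18 = 34
σ = (3, 2, 1, 4): (-2) + (-4) + 30 + 2 = 26
σ = (3, 2, 4, 1): (-2) + (-4) + 1 + (-5) = -10
σ = (3, 4, 1, 2): (-2) + (-2) + 30 + 18 = 44
σ = (3, 4, 2, 1): (-2) + (-2) + (-2) + (-5) = -11
σ = (4, 1, 2, 3): 11 + 17 + (-2) + (-8) = 18
σ = (4, 1, 3, 2): 11 + 17 + 26 + 18 = 72
σ = (4, 2, 1, 3): 11 + (-4) + 30 + (-8) = 29
σ = (4, 2, 3, 1): 11 + (-4) + 26 + (-5) = 28
σ = (4, 3, 1, 2): 11 + 13 + 30 + 18 = 72
σ = (4, 3, 2, 1): 11 + 13 + (-2) + (-5) = 17
Optimal value attained by: σ = (4, 1, 3, 2).
Answer: det⊕(G) = 72; verdict: SINGULAR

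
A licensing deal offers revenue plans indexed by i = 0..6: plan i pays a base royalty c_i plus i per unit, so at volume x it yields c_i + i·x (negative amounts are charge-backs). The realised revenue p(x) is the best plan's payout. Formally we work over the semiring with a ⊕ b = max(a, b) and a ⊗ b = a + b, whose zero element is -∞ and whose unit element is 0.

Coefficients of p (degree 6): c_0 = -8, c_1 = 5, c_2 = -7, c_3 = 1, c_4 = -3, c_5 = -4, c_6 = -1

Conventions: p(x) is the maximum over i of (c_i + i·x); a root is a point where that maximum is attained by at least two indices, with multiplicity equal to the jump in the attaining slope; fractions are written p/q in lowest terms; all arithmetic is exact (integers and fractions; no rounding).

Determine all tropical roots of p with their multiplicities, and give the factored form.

hull edge (i=0, c=-8) to (i=1, c=5): slope 13, span 1
hull edge (i=1, c=5) to (i=6, c=-1): slope -6/5, span 5
Factored form: p(x) = -1 ⊗ (x ⊕ (-13)) ⊗ (x ⊕ 6/5) ⊗ (x ⊕ 6/5) ⊗ (x ⊕ 6/5) ⊗ (x ⊕ 6/5) ⊗ (x ⊕ 6/5)
Answer: roots = -13 (mult 1), 6/5 (mult 5)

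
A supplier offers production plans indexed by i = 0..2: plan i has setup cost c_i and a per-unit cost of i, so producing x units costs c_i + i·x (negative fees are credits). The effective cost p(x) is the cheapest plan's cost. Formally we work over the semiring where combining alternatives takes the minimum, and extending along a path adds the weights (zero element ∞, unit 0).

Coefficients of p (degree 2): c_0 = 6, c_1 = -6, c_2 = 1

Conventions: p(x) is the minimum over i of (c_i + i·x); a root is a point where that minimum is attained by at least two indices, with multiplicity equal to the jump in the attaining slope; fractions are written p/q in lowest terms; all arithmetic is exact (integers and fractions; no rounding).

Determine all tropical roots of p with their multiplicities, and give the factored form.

hull edge (i=0, c=6) to (i=1, c=-6): slope -12, span 1
hull edge (i=1, c=-6) to (i=2, c=1): slope 7, span 1
Factored form: p(x) = 1 ⊗ (x ⊕ (-7)) ⊗ (x ⊕ 12)
Answer: roots = -7 (mult 1), 12 (mult 1)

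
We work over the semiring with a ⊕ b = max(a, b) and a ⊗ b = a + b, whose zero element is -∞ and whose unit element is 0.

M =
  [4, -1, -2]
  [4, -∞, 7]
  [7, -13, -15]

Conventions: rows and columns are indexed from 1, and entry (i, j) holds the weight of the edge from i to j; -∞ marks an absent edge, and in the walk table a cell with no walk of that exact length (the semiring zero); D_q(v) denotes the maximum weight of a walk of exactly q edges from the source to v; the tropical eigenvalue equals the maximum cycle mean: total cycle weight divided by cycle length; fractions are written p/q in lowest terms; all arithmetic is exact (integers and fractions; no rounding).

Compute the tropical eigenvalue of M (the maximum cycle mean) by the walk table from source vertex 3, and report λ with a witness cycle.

q=0: [-∞, -∞, 0]
q=1: [7, -13, -15]
q=2: [11, 6, 5]
q=3: [15, 10, 13]
Optimal cycle mean attained by: cycle 1->2->3->1, total (-1) + 7 + 7, length 3.
Answer: λ = 13/3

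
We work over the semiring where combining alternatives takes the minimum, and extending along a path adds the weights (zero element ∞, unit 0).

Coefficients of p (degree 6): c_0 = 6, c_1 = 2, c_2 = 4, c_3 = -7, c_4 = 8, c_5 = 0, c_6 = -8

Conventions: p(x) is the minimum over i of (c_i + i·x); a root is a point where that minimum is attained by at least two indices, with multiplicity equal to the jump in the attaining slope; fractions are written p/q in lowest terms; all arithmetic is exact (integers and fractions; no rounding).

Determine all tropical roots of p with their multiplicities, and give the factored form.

hull edge (i=0, c=6) to (i=3, c=-7): slope -13/3, span 3
hull edge (i=3, c=-7) to (i=6, c=-8): slope -1/3, span 3
Factored form: p(x) = -8 ⊗ (x ⊕ 1/3) ⊗ (x ⊕ 1/3) ⊗ (x ⊕ 1/3) ⊗ (x ⊕ 13/3) ⊗ (x ⊕ 13/3) ⊗ (x ⊕ 13/3)
Answer: roots = 1/3 (mult 3), 13/3 (mult 3)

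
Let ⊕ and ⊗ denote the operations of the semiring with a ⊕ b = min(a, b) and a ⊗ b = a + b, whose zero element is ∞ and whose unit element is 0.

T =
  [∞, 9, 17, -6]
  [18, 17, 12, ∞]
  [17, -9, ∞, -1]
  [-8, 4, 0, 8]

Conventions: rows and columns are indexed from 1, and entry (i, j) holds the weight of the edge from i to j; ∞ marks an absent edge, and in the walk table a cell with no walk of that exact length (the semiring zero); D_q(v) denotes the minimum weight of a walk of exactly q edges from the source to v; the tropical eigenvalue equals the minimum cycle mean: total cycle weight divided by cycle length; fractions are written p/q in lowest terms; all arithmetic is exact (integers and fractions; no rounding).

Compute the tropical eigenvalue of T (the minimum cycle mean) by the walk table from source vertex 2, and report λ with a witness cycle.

q=0: [∞, 0, ∞, ∞]
q=1: [18, 17, 12, ∞]
q=2: [29, 3, 29, 11]
q=3: [3, 15, 11, 19]
q=4: [11, 2, 19, -3]
Optimal cycle mean attained by: cycle 1->4->1, total (-6) + (-8), length 2.
Answer: λ = -7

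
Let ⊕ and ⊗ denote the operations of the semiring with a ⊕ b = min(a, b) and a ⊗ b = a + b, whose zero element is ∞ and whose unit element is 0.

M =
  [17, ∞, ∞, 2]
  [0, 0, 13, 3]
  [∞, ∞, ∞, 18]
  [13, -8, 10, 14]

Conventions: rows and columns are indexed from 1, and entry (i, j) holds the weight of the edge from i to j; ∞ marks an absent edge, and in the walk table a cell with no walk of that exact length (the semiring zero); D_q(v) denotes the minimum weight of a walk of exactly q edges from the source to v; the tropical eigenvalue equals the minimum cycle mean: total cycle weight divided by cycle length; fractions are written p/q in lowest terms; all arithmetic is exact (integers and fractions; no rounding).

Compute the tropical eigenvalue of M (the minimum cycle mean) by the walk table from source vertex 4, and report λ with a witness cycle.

q=0: [∞, ∞, ∞, 0]
q=1: [13, -8, 10, 14]
q=2: [-8, -8, 5, -5]
q=3: [-8, -13, 5, -6]
q=4: [-13, -14, 0, -10]
Optimal cycle mean attained by: cycle 2->4->2, total 3 + (-8), length 2.
Answer: λ = -5/2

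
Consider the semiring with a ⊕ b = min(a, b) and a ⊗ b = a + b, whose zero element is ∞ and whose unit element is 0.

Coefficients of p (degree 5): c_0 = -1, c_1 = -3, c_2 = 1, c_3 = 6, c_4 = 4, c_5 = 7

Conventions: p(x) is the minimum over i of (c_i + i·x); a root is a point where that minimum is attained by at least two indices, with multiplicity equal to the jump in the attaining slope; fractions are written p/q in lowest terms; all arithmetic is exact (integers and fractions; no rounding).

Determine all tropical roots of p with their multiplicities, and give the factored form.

hull edge (i=0, c=-1) to (i=1, c=-3): slope -2, span 1
hull edge (i=1, c=-3) to (i=4, c=4): slope 7/3, span 3
hull edge (i=4, c=4) to (i=5, c=7): slope 3, span 1
Factored form: p(x) = 7 ⊗ (x ⊕ (-3)) ⊗ (x ⊕ (-7/3)) ⊗ (x ⊕ (-7/3)) ⊗ (x ⊕ (-7/3)) ⊗ (x ⊕ 2)
Answer: roots = -3 (mult 1), -7/3 (mult 3), 2 (mult 1)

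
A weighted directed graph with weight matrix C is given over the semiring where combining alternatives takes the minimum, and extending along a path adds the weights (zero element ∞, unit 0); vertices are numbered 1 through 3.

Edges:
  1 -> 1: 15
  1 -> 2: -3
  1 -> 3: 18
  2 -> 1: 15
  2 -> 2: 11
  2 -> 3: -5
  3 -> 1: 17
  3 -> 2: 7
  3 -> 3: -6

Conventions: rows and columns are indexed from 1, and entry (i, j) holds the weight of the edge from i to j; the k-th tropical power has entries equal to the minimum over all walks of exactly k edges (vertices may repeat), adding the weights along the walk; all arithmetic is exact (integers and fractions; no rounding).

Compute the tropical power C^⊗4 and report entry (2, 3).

C^⊗2:
  [12, 8, -8]
  [12, 2, -11]
  [11, 1, -12]
C^⊗3:
  [9, -1, -14]
  [6, -4, -17]
  [5, -5, -18]
C^⊗4:
  [3, -7, -20]
  [0, -10, -23]
  [-1, -11, -24]
Key observation: the optimum is the walk 2->3->3->3->3, with weight (-5) + (-6) + (-6) + (-6) = -23.
Optimal value attained by: walk 2->3->3->3->3.
Answer: (C^⊗4)[2][3] = -23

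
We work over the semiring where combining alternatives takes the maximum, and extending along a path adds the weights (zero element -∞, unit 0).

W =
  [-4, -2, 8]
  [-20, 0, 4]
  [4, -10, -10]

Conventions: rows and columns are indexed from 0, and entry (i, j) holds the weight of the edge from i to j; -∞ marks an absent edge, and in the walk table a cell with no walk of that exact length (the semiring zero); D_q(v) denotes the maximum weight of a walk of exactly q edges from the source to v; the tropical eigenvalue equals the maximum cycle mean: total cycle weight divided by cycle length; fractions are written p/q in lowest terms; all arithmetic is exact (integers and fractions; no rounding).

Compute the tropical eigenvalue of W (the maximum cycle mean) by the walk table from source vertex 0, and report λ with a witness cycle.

q=0: [0, -∞, -∞]
q=1: [-4, -2, 8]
q=2: [12, -2, 4]
q=3: [8, 10, 20]
Optimal cycle mean attained by: cycle 0->2->0, total 8 + 4, length 2.
Answer: λ = 6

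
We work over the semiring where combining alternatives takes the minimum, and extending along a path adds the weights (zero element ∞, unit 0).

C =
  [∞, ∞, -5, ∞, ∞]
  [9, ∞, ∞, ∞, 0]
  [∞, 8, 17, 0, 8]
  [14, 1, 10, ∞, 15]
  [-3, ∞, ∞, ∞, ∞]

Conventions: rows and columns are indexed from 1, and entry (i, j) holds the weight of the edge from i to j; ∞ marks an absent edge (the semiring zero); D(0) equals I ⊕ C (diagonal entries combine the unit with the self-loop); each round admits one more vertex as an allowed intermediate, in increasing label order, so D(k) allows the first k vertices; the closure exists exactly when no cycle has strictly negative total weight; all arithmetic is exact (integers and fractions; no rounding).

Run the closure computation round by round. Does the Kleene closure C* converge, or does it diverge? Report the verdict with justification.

D(0):
  [0, ∞, -5, ∞, ∞]
  [9, 0, ∞, ∞, 0]
  [∞, 8, 0, 0, 8]
  [14, 1, 10, 0, 15]
  [-3, ∞, ∞, ∞, 0]
D(1):
  [0, ∞, -5, ∞, ∞]
  [9, 0, 4, ∞, 0]
  [∞, 8, 0, 0, 8]
  [14, 1, 9, 0, 15]
  [-3, ∞, -8, ∞, 0]
D(2):
  [0, ∞, -5, ∞, ∞]
  [9, 0, 4, ∞, 0]
  [17, 8, 0, 0, 8]
  [10, 1, 5, 0, 1]
  [-3, ∞, -8, ∞, 0]
D(3):
  [0, 3, -5, -5, 3]
  [9, 0, 4, 4, 0]
  [17, 8, 0, 0, 8]
  [10, 1, 5, 0, 1]
  [-3, 0, -8, -8, 0]
Detection: at round 4, diagonal entry (5, 5) turns strictly negative.
Key observation: the cycle 5->1->3->4->2->5 has total weight (-3) + (-5) + 0 + 1 + 0, which is strictly negative.
Answer: DIVERGES — negative cycle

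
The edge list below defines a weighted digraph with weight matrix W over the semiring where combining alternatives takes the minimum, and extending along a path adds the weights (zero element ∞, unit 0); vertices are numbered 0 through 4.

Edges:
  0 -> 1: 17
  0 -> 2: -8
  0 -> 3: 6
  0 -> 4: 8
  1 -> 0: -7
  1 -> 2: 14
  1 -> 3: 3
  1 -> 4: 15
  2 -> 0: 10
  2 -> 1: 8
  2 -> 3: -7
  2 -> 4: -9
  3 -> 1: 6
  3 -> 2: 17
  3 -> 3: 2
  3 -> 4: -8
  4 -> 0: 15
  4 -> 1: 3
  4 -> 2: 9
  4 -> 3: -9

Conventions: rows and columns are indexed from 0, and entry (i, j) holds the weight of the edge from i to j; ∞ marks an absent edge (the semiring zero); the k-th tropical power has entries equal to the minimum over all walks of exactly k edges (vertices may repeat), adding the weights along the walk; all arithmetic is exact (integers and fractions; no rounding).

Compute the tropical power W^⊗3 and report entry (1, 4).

W^⊗2:
  [2, 0, 17, -15, -17]
  [24, 9, -15, -1, -5]
  [1, -6, 0, -18, -15]
  [-1, -5, 1, -17, -6]
  [-4, -3, 7, -7, -17]
W^⊗3:
  [-7, -14, -8, -26, -23]
  [-5, -7, 4, -22, -24]
  [-13, -12, -7, -24, -26]
  [-12, -11, -9, -15, -25]
  [-10, -14, -12, -26, -15]
Key observation: the optimum is the walk 1->0->2->4, with weight (-7) + (-8) + (-9) = -24.
Optimal value attained by: walk 1->0->2->4.
Answer: (W^⊗3)[1][4] = -24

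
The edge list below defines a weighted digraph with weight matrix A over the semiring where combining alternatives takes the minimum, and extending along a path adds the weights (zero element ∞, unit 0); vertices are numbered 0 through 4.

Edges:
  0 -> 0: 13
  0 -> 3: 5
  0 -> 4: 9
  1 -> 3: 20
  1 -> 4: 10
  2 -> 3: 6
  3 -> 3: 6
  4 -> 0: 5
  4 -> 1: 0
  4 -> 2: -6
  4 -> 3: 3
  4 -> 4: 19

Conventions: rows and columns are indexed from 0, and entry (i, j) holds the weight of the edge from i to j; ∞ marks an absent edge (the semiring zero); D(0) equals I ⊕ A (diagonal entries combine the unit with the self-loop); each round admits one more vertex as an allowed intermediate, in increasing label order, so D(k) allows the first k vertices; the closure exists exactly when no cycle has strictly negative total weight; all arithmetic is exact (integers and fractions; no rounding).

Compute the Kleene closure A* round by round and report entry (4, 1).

D(0):
  [0, ∞, ∞, 5, 9]
  [∞, 0, ∞, 20, 10]
  [∞, ∞, 0, 6, ∞]
  [∞, ∞, ∞, 0, ∞]
  [5, 0, -6, 3, 0]
D(1):
  [0, ∞, ∞, 5, 9]
  [∞, 0, ∞, 20, 10]
  [∞, ∞, 0, 6, ∞]
  [∞, ∞, ∞, 0, ∞]
  [5, 0, -6, 3, 0]
D(2):
  [0, ∞, ∞, 5, 9]
  [∞, 0, ∞, 20, 10]
  [∞, ∞, 0, 6, ∞]
  [∞, ∞, ∞, 0, ∞]
  [5, 0, -6, 3, 0]
D(3):
  [0, ∞, ∞, 5, 9]
  [∞, 0, ∞, 20, 10]
  [∞, ∞, 0, 6, ∞]
  [∞, ∞, ∞, 0, ∞]
  [5, 0, -6, 0, 0]
D(4):
  [0, ∞, ∞, 5, 9]
  [∞, 0, ∞, 20, 10]
  [∞, ∞, 0, 6, ∞]
  [∞, ∞, ∞, 0, ∞]
  [5, 0, -6, 0, 0]
D(5):
  [0, 9, 3, 5, 9]
  [15, 0, 4, 10, 10]
  [∞, ∞, 0, 6, ∞]
  [∞, ∞, ∞, 0, ∞]
  [5, 0, -6, 0, 0]
Answer: A*[4][1] = 0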